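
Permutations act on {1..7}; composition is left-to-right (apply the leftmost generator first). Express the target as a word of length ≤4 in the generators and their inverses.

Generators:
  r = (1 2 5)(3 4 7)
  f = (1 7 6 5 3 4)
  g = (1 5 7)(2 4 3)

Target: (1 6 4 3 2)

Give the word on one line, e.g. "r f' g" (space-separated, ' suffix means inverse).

g' f' g f'

  after g': (1 7 5)(2 3 4)
  after f': (2 5 4)(6 7)
  after g: (1 5 3 2 7 6)
  after f': (1 6 4 3 2)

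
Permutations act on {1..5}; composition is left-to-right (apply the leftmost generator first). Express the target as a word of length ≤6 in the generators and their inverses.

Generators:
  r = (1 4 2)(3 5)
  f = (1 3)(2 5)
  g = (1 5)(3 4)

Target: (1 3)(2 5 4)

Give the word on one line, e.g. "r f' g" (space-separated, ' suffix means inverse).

  after r: (1 4 2)(3 5)
  after f': (1 4 5)(2 3)
  after f': (1 4 2)(3 5)
  after g: (1 3)(2 5 4)

r f' f' g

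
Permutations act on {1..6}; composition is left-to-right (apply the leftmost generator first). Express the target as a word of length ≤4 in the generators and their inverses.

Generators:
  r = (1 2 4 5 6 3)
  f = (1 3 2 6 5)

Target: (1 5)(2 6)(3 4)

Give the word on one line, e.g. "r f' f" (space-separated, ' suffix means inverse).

  after r': (1 3 6 5 4 2)
  after r': (1 6 4)(2 3 5)
  after r': (1 5)(2 6)(3 4)

r' r' r'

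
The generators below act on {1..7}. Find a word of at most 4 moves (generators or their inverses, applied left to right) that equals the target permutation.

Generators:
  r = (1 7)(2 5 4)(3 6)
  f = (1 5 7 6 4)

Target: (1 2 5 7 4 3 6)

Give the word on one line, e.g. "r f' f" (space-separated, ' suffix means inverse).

  after f': (1 4 6 7 5)
  after r: (1 2 5 7 4 3 6)

f' r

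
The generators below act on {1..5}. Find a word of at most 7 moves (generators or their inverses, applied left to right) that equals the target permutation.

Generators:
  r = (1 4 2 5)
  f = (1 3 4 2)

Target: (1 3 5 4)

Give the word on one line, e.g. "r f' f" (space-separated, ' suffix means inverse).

  after r': (1 5 2 4)
  after r': (1 2)(4 5)
  after f: (2 3 4 5)
  after f: (1 3 2 4 5)
  after r: (1 3 5 4)

r' r' f f r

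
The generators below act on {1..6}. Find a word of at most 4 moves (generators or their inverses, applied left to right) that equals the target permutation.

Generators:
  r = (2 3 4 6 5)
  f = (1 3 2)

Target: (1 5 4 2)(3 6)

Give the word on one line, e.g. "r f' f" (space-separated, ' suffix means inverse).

f' f' r' r'

  after f': (1 2 3)
  after f': (1 3 2)
  after r': (1 2)(3 5 6 4)
  after r': (1 5 4 2)(3 6)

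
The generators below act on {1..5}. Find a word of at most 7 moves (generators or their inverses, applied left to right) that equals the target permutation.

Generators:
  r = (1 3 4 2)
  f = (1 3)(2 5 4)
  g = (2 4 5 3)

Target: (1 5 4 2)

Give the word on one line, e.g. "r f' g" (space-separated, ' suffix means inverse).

  after f': (1 3)(2 4 5)
  after r: (1 4 5)
  after g': (1 2 3 5)
  after r': (1 4 3 5 2)
  after g: (1 5 4 2)

f' r g' r' g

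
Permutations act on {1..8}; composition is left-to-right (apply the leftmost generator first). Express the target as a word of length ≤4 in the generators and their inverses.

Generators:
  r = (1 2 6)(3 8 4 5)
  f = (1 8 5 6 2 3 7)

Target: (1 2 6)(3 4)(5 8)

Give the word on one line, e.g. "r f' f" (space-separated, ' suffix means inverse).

  after r': (1 6 2)(3 5 4 8)
  after r': (1 2 6)(3 4)(5 8)

r' r'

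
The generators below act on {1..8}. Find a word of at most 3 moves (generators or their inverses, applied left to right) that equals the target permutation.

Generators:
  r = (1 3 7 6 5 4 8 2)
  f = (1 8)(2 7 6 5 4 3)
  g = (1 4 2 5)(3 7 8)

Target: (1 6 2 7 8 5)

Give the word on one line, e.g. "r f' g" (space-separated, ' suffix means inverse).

  after g: (1 4 2 5)(3 7 8)
  after f': (1 5 8 4 3 2 6 7)
  after f': (1 6 2 7 8 5)

g f' f'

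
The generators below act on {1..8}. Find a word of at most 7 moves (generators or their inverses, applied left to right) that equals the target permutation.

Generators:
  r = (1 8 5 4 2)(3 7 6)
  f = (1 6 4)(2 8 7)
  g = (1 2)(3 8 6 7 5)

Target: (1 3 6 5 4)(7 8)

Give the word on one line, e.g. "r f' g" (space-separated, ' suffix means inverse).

r f f f g'

  after r: (1 8 5 4 2)(3 7 6)
  after f: (1 7 4 8 5)(2 6 3)
  after f: (1 2 4 7)(3 8 5 6)
  after f: (1 8 5 4 2)(3 7 6)
  after g': (1 3 6 5 4)(7 8)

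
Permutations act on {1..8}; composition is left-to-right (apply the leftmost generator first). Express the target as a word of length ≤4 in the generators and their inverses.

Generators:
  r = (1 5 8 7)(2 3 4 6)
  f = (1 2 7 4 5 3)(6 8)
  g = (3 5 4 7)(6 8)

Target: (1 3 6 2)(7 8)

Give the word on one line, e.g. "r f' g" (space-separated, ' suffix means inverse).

  after g': (3 7 4 5)(6 8)
  after f: (1 2 7 5)(3 4)
  after r: (1 3 6 2)(7 8)

g' f r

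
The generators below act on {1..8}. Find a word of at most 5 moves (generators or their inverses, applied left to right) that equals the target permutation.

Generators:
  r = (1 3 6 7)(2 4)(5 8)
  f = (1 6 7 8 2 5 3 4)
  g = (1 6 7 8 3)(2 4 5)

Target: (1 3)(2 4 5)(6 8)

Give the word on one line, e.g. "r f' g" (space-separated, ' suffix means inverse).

r r g' g'

  after r: (1 3 6 7)(2 4)(5 8)
  after r: (1 6)(3 7)
  after g': (2 5 4)(3 6)(7 8)
  after g': (1 3)(2 4 5)(6 8)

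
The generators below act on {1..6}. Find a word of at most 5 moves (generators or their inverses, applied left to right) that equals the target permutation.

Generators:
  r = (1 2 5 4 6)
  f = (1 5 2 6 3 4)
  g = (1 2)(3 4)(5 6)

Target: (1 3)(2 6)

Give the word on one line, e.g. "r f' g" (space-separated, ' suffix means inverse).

  after r: (1 2 5 4 6)
  after f': (1 5 3 6 4 2)
  after r: (1 4 5 3)
  after g: (1 3 2)(4 6 5)
  after r': (1 3)(2 6)

r f' r g r'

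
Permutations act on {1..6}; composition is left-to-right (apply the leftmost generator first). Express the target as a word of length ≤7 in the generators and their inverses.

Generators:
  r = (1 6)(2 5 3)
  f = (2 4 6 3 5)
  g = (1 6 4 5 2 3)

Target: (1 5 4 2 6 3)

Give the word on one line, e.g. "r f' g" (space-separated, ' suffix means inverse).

  after f': (2 5 3 6 4)
  after r': (1 6 4 3)
  after f: (1 3)(2 4 5)
  after r: (1 2 4 3 6)
  after g': (1 5 4 2 6 3)

f' r' f r g'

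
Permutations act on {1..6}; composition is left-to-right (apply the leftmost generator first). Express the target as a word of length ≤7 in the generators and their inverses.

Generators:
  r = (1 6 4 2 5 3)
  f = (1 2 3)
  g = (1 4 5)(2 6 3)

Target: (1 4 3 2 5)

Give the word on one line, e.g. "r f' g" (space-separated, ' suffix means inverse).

g g f' f' g'

  after g: (1 4 5)(2 6 3)
  after g: (1 5 4)(2 3 6)
  after f': (1 5 4 3 6)
  after f': (1 5 4 2)(3 6)
  after g': (1 4 3 2 5)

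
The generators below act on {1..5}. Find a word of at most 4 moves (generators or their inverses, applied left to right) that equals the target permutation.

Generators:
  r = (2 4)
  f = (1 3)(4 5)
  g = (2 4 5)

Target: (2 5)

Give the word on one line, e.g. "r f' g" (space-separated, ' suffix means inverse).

g' r f f

  after g': (2 5 4)
  after r: (2 5)
  after f: (1 3)(2 4 5)
  after f: (2 5)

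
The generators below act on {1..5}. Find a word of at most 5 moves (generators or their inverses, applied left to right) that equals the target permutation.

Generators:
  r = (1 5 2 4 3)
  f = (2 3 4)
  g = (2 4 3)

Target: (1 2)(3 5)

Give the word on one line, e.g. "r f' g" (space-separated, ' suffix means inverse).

  after r': (1 3 4 2 5)
  after g': (1 4 3 2 5)
  after r': (1 2)(3 5)

r' g' r'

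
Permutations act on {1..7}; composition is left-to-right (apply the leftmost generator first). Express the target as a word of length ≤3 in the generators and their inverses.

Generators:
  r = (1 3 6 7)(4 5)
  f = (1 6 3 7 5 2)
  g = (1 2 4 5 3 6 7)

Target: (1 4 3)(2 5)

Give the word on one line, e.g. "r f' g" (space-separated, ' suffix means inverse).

f' r g

  after f': (1 2 5 7 3 6)
  after r: (1 2 4 5)(3 7 6)
  after g: (1 4 3)(2 5)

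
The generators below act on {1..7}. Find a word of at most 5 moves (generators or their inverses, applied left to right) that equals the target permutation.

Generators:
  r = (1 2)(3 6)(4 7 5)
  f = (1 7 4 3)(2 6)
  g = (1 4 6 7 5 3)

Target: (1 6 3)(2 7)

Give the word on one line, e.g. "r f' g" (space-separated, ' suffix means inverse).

  after r': (1 2)(3 6)(4 5 7)
  after g: (1 2 4 3 7 6)
  after f': (1 6 3)(2 7)

r' g f'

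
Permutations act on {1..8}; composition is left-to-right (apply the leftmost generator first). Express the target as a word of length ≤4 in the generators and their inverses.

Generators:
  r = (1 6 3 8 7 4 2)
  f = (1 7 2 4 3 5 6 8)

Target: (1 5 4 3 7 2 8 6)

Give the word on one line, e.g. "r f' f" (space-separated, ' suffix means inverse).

  after f': (1 8 6 5 3 4 2 7)
  after f': (1 6 3 2)(4 7 8 5)
  after r: (1 3)(2 6 8 5)
  after f: (1 5 4 3 7 2 8 6)

f' f' r f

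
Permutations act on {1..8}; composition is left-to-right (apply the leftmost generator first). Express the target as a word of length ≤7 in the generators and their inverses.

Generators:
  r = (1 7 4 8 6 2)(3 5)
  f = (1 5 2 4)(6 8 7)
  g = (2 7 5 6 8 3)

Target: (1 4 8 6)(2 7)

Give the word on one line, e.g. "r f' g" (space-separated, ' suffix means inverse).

f r' g f g

  after f: (1 5 2 4)(6 8 7)
  after r': (1 3 5 6 4 2 7 8)
  after g: (1 2 5 8)(3 6 4 7)
  after f: (1 4 6)(3 8 5 7)
  after g: (1 4 8 6)(2 7)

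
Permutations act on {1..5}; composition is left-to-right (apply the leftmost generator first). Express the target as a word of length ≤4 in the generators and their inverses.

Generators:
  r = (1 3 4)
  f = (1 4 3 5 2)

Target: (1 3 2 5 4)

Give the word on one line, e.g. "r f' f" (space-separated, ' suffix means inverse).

  after r': (1 4 3)
  after f': (2 5 3)
  after r: (1 3 2 5 4)

r' f' r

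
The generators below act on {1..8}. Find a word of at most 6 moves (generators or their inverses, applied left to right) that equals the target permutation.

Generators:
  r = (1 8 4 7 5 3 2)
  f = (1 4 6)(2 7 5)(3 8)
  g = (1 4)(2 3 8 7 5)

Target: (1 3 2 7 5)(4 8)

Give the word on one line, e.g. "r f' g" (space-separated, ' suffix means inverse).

g' g' r g'

  after g': (1 4)(2 5 7 8 3)
  after g': (2 7 3 5 8)
  after r: (1 8)(2 5 4 7)
  after g': (1 3 2 7 5)(4 8)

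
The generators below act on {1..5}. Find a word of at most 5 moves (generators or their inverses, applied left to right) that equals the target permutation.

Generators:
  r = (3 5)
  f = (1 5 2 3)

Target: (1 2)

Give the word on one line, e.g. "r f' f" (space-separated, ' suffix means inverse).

f' r f

  after f': (1 3 2 5)
  after r: (1 5)(2 3)
  after f: (1 2)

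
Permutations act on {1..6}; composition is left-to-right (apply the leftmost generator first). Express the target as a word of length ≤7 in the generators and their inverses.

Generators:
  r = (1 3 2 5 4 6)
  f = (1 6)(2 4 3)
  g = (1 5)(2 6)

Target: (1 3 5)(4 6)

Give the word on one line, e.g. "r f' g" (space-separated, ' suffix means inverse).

  after f: (1 6)(2 4 3)
  after r': (1 4)(2 5)
  after f: (1 3 2 5 4 6)
  after f: (1 2 5 3 4)
  after r': (1 3 5)(4 6)

f r' f f r'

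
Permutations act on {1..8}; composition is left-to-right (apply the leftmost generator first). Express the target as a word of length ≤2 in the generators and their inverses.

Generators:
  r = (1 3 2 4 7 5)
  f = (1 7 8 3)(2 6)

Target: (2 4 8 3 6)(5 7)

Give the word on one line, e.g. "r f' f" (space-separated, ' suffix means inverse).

r f

  after r: (1 3 2 4 7 5)
  after f: (2 4 8 3 6)(5 7)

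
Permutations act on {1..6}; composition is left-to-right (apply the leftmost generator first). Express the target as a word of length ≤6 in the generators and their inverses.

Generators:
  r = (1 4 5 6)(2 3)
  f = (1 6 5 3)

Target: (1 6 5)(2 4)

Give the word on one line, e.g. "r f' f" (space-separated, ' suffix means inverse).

  after r': (1 6 5 4)(2 3)
  after f': (2 5 4 3)
  after r: (1 4 2 6)
  after r: (1 5 6 4 3 2)
  after r: (1 6 5)(2 4)

r' f' r r r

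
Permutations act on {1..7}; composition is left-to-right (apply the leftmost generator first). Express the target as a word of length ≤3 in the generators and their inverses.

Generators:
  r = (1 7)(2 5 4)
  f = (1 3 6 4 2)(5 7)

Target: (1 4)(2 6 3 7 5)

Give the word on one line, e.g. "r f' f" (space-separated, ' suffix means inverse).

r' f' r

  after r': (1 7)(2 4 5)
  after f': (1 5 4 7 2 6 3)
  after r: (1 4)(2 6 3 7 5)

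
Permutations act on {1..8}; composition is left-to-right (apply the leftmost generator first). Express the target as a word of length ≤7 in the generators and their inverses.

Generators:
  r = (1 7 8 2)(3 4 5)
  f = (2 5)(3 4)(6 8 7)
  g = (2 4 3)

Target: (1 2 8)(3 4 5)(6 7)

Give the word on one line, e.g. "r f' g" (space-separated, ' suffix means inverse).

g' g' f g r'

  after g': (2 3 4)
  after g': (2 4 3)
  after f: (2 3 5)(6 8 7)
  after g: (3 5 4)(6 8 7)
  after r': (1 2 8)(3 4 5)(6 7)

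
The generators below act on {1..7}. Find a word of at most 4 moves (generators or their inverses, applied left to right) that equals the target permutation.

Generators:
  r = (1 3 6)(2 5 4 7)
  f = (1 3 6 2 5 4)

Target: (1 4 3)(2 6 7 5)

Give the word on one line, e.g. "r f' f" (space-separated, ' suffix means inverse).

  after f: (1 3 6 2 5 4)
  after r': (4 6 7)
  after f': (1 4 3)(2 6 7 5)

f r' f'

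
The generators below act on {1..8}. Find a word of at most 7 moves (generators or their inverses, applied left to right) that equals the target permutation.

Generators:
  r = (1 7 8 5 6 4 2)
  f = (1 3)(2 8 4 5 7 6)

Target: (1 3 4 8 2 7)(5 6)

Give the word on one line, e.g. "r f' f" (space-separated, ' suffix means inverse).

f' f' f' r' r'

  after f': (1 3)(2 6 7 5 4 8)
  after f': (2 7 4)(5 8 6)
  after f': (1 3)(2 5)(4 6)(7 8)
  after r': (1 3 2 8)(4 5)
  after r': (1 3 4 8 2 7)(5 6)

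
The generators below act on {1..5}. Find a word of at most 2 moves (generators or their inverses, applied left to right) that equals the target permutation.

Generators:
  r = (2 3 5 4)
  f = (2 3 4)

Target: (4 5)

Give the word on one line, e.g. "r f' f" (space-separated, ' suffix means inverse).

r' f

  after r': (2 4 5 3)
  after f: (4 5)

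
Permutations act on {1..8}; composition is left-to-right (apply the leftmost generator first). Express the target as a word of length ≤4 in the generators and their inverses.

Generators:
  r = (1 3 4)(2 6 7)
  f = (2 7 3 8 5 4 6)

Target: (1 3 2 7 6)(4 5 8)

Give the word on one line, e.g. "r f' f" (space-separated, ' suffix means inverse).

f' r

  after f': (2 6 4 5 8 3 7)
  after r: (1 3 2 7 6)(4 5 8)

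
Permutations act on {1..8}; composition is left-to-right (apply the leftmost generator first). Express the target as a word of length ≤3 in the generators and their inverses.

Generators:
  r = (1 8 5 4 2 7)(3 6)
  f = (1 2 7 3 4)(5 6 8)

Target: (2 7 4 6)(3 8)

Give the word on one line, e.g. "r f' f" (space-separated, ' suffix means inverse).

r' f' f'

  after r': (1 7 2 4 5 8)(3 6)
  after f': (1 2 3 5 6 7)(4 8)
  after f': (2 7 4 6)(3 8)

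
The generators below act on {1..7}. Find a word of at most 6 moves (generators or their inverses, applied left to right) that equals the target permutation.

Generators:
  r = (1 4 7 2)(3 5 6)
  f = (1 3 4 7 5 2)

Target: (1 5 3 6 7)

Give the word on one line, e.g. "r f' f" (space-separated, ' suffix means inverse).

f r' f r'

  after f: (1 3 4 7 5 2)
  after r': (1 6 5 7 3)
  after f: (1 6 2)(4 7)
  after r': (1 5 3 6 7)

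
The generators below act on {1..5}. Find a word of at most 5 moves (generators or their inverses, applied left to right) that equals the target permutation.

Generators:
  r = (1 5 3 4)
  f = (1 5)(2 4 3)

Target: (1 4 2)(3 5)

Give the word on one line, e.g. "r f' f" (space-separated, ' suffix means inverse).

  after f': (1 5)(2 3 4)
  after r: (1 3)(2 4)
  after r: (1 4 2)(3 5)

f' r r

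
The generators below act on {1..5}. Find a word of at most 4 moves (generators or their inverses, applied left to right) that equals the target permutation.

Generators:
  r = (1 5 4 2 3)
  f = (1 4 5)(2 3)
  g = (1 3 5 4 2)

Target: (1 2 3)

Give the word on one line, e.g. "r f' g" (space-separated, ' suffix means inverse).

g r'

  after g: (1 3 5 4 2)
  after r': (1 2 3)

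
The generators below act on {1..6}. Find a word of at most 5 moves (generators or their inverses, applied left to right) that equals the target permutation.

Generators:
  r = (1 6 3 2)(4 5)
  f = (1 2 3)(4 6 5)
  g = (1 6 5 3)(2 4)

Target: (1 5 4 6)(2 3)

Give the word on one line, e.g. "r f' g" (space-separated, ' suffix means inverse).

  after g: (1 6 5 3)(2 4)
  after g: (1 5)(3 6)
  after r: (1 4 5 6 2)
  after f': (1 5 4 6)(2 3)

g g r f'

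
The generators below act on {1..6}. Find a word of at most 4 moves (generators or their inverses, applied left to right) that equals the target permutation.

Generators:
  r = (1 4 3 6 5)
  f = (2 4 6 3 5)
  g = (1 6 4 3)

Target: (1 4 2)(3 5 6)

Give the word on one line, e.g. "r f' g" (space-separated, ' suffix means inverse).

r' f r' f

  after r': (1 5 6 3 4)
  after f: (1 2 4)(3 6 5)
  after r': (1 2)(4 5)
  after f: (1 4 2)(3 5 6)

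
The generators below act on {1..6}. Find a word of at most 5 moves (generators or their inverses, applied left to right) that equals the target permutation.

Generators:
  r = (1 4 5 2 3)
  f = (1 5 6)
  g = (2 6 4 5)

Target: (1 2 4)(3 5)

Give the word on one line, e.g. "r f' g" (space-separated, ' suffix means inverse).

  after f': (1 6 5)
  after r': (1 6 4)(2 5 3)
  after g': (1 2 4)(3 5)

f' r' g'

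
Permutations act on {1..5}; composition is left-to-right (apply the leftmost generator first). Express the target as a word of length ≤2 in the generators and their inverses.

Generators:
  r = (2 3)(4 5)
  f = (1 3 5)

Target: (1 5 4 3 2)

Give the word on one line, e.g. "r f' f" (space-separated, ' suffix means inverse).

  after r: (2 3)(4 5)
  after f': (1 5 4 3 2)

r f'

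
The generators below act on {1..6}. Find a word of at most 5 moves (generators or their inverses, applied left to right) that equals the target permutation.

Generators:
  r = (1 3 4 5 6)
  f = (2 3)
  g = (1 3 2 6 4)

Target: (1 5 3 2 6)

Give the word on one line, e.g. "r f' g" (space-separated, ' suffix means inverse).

  after g': (1 4 6 2 3)
  after r: (1 5 6 2 4)
  after f': (1 5 6 3 2 4)
  after g': (1 5 2 6)
  after f: (1 5 3 2 6)

g' r f' g' f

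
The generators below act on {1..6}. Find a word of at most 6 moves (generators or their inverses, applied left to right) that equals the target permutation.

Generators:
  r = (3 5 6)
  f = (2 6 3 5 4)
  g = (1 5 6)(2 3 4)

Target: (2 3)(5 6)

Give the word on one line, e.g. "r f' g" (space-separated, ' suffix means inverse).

f f r' f

  after f: (2 6 3 5 4)
  after f: (2 3 4 6 5)
  after r': (2 6 3 4 5)
  after f: (2 3)(5 6)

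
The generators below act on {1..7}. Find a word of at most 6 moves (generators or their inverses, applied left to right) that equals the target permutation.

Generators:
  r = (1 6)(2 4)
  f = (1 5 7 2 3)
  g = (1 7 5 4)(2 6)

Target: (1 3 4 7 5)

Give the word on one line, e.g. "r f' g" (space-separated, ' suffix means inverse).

  after f': (1 3 2 7 5)
  after r: (1 3 4 2 7 5 6)
  after g': (1 3 5 2)(4 6)
  after r: (1 3 5 4)(2 6)
  after g: (1 3 4 7 5)

f' r g' r g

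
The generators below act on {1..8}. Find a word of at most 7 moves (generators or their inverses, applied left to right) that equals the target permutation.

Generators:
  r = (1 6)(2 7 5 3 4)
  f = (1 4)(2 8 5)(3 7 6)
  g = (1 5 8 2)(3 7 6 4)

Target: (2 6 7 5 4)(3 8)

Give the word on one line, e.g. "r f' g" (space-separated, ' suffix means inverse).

  after g: (1 5 8 2)(3 7 6 4)
  after g: (1 8)(2 5)(3 6)(4 7)
  after r: (1 8 6 4 5 7 2 3)
  after g: (1 2 7)(3 5 6)(4 8)
  after g: (2 6 7 5 4)(3 8)

g g r g g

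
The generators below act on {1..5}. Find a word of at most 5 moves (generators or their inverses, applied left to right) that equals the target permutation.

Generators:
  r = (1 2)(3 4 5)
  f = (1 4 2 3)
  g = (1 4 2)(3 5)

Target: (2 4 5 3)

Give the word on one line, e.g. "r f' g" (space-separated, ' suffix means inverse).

  after r: (1 2)(3 4 5)
  after f': (1 4 5 2 3)
  after g': (2 5 4 3)
  after r: (1 2 3)
  after r: (2 4 5 3)

r f' g' r r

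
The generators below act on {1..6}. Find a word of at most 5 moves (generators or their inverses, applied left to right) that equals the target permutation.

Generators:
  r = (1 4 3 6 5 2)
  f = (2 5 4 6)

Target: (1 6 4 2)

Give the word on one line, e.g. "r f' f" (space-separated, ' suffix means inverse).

r' f r'

  after r': (1 2 5 6 3 4)
  after f: (1 5 2 4)(3 6)
  after r': (1 6 4 2)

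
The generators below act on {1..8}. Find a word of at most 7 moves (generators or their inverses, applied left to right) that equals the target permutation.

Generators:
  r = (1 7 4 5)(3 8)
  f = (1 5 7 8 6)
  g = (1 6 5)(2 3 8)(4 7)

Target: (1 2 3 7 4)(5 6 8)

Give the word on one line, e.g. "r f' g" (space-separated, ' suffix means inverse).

  after f': (1 6 8 7 5)
  after r': (1 6 3 8)(4 7)
  after f': (1 8 6 3 7 4 5)
  after g': (1 3 4 6 2 8)
  after g': (1 2 3 7 4)(5 6 8)

f' r' f' g' g'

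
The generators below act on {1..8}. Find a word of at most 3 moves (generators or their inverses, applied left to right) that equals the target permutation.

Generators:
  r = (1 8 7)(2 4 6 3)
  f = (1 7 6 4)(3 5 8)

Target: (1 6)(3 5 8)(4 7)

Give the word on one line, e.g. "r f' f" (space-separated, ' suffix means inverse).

f' f'

  after f': (1 4 6 7)(3 8 5)
  after f': (1 6)(3 5 8)(4 7)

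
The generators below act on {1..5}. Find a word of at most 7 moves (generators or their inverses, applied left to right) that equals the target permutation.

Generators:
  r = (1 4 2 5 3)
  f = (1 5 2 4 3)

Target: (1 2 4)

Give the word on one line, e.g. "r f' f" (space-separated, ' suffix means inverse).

f' r' f' r f'

  after f': (1 3 4 2 5)
  after r': (1 5 3)
  after f': (2 5 4)
  after r: (1 4 5 2 3)
  after f': (1 2 4)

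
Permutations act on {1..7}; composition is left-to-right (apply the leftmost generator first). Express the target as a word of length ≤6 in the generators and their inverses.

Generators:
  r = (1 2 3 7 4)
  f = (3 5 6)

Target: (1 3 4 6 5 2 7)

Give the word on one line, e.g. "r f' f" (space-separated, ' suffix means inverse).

r' r' f' r'

  after r': (1 4 7 3 2)
  after r': (1 7 2 4 3)
  after f': (1 7 2 4 6 5 3)
  after r': (1 3 4 6 5 2 7)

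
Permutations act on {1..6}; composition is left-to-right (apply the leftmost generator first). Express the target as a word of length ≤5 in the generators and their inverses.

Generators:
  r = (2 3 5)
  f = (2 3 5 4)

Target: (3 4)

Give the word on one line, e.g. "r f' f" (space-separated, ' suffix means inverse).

r f r

  after r: (2 3 5)
  after f: (2 5 3 4)
  after r: (3 4)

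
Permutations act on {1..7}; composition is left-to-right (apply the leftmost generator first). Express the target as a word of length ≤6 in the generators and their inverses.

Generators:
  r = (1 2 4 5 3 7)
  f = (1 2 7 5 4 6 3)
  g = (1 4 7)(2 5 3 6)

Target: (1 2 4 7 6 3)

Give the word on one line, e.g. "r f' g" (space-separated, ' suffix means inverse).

r g f r'

  after r: (1 2 4 5 3 7)
  after g: (1 5 6 2 7 4 3)
  after f: (1 4)(2 5 3)(6 7)
  after r': (1 2 4 7 6 3)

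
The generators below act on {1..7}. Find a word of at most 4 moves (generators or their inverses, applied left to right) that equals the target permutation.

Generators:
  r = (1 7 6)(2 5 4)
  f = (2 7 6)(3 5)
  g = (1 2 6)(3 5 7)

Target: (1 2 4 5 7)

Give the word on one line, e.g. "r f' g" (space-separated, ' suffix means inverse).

r' f' f'

  after r': (1 6 7)(2 4 5)
  after f': (1 7)(2 4 3 5 6)
  after f': (1 2 4 5 7)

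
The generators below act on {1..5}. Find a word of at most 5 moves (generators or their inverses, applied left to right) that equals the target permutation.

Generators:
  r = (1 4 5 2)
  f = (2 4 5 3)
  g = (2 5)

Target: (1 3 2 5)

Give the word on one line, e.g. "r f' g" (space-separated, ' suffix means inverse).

r' f' r

  after r': (1 2 5 4)
  after f': (1 3 5 2 4)
  after r: (1 3 2 5)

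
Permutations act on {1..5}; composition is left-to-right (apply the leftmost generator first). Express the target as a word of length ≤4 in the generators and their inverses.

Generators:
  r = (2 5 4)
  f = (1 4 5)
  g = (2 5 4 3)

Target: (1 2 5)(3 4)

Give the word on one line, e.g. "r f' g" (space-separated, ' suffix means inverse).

  after r: (2 5 4)
  after f': (1 5)(2 4)
  after g': (1 2 5)(3 4)

r f' g'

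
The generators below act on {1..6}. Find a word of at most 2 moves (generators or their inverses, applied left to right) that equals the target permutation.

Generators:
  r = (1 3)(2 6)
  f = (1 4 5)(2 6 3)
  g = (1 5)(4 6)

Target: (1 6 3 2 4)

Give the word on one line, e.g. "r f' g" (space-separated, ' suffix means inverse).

f g

  after f: (1 4 5)(2 6 3)
  after g: (1 6 3 2 4)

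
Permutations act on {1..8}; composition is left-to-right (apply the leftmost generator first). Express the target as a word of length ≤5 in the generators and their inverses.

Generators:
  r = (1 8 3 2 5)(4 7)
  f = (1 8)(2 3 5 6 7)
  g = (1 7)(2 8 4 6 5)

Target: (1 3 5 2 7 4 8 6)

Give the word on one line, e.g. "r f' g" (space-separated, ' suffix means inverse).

  after g: (1 7)(2 8 4 6 5)
  after f': (1 6 3 2)(4 5 7 8)
  after f': (1 5 6 2 8 4 3 7)
  after f': (1 3 6 7 8 4 2)
  after g: (1 3 5 2 7 4 8 6)

g f' f' f' g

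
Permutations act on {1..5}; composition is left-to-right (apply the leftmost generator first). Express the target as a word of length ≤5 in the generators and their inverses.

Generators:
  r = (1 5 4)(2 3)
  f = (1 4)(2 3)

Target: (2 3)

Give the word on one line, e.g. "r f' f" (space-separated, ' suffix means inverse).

  after r: (1 5 4)(2 3)
  after r: (1 4 5)
  after f: (2 3)(4 5)
  after r': (1 4)
  after f': (2 3)

r r f r' f'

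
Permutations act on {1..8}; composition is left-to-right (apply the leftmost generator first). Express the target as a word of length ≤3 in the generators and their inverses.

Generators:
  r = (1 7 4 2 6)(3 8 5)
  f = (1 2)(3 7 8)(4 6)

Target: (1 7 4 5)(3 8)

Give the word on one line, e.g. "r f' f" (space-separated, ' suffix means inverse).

r' f' r'

  after r': (1 6 2 4 7)(3 5 8)
  after f': (1 4 3 5 7 2 6)
  after r': (1 7 4 5)(3 8)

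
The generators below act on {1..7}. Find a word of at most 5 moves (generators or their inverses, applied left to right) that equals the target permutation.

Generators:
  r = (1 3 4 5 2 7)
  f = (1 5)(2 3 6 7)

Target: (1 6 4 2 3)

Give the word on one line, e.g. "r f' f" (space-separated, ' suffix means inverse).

r f' r f'

  after r: (1 3 4 5 2 7)
  after f': (1 2 6 3 4)(5 7)
  after r: (1 7 2 6 4 3 5)
  after f': (1 6 4 2 3)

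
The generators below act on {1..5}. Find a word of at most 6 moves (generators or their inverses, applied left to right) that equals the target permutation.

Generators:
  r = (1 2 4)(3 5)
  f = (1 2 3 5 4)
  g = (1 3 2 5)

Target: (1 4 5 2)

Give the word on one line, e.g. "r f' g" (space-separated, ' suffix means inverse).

g r f g

  after g: (1 3 2 5)
  after r: (1 5 2 3 4)
  after f: (1 4 2 5 3)
  after g: (1 4 5 2)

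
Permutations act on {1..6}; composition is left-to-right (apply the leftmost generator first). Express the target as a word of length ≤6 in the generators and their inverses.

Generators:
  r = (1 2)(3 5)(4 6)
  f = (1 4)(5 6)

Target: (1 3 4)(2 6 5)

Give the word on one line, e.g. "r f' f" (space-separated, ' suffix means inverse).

f' r' f r'

  after f': (1 4)(5 6)
  after r': (1 6 3 5 4 2)
  after f: (1 5)(2 4)(3 6)
  after r': (1 3 4)(2 6 5)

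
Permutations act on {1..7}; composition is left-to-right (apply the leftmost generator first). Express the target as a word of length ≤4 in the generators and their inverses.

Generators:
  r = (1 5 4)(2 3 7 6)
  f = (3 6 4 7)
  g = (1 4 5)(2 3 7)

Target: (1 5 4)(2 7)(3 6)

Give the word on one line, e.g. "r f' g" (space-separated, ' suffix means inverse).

  after r': (1 4 5)(2 6 7 3)
  after r': (1 5 4)(2 7)(3 6)

r' r'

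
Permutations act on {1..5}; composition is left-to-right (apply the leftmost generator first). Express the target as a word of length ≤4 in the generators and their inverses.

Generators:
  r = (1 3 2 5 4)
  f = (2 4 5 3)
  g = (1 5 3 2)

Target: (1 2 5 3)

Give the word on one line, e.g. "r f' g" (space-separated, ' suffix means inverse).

  after r': (1 4 5 2 3)
  after f': (1 2 5 3)

r' f'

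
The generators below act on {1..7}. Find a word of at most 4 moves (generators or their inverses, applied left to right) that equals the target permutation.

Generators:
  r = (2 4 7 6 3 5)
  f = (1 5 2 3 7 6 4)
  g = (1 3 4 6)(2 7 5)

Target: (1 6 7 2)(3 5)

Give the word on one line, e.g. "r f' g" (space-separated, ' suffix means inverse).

  after g': (1 6 4 3)(2 5 7)
  after f: (1 4 7 3 5 6)
  after f: (2 3)(4 6 5)
  after g': (1 6 7 2)(3 5)

g' f f g'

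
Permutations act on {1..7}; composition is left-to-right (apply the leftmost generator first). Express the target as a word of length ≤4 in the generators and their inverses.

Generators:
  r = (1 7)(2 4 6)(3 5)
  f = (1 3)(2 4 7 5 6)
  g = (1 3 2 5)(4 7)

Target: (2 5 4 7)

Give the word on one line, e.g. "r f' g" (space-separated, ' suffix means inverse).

r f r g'

  after r: (1 7)(2 4 6)(3 5)
  after f: (1 5)(2 7 3 6 4)
  after r: (1 3 2)(5 7)
  after g': (2 5 4 7)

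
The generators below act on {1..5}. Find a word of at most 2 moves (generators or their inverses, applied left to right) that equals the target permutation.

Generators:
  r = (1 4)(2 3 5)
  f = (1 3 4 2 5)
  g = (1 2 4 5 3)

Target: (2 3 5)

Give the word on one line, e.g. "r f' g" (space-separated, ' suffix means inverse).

  after f: (1 3 4 2 5)
  after g: (2 3 5)

f g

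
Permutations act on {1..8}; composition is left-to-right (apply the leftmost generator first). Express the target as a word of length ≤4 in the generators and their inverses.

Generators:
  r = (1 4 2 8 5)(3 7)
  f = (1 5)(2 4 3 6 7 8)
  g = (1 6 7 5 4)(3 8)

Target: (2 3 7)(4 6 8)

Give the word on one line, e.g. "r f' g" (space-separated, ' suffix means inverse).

  after f: (1 5)(2 4 3 6 7 8)
  after f: (2 3 7)(4 6 8)

f f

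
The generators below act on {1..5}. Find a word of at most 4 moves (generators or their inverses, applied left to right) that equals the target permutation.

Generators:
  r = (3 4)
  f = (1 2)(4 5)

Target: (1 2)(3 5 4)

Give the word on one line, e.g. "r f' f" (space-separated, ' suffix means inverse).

r f' f' f'

  after r: (3 4)
  after f': (1 2)(3 5 4)
  after f': (3 4)
  after f': (1 2)(3 5 4)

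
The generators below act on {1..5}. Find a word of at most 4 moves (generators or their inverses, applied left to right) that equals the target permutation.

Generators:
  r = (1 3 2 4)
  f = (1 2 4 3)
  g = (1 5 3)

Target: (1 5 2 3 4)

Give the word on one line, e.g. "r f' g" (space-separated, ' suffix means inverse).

  after g: (1 5 3)
  after f: (1 5)(2 4 3)
  after f: (1 5 2 3 4)

g f f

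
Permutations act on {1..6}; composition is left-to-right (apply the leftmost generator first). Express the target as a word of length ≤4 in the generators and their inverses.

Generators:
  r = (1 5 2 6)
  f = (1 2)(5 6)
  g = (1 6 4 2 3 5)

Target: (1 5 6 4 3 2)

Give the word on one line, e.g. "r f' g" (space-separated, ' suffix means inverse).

r g g f

  after r: (1 5 2 6)
  after g: (2 4)(3 5)
  after g: (1 6 4 3)
  after f: (1 5 6 4 3 2)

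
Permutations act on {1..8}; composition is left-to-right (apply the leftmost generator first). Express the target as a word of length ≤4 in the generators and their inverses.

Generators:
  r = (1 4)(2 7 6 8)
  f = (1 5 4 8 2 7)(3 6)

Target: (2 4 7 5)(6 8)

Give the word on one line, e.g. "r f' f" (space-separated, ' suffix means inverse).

f f r

  after f: (1 5 4 8 2 7)(3 6)
  after f: (1 4 2)(5 8 7)
  after r: (2 4 7 5)(6 8)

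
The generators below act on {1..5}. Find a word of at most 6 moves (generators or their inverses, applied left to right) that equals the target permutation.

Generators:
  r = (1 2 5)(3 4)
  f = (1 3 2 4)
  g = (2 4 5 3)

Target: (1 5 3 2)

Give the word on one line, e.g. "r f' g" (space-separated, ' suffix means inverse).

r g' r f r'

  after r: (1 2 5)(3 4)
  after g': (1 3 2 4 5)
  after r: (1 4)(2 3 5)
  after f: (3 5 4)
  after r': (1 5 3 2)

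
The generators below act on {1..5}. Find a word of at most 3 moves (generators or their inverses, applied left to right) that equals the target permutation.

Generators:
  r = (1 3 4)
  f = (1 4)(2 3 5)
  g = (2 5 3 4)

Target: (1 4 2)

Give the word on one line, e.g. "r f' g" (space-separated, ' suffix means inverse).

  after g': (2 4 3 5)
  after f': (1 4 2)

g' f'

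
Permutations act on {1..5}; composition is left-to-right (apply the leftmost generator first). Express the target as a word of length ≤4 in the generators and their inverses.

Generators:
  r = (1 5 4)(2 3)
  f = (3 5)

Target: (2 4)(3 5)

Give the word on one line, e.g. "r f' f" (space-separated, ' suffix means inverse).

f' r' f r

  after f': (3 5)
  after r': (1 4 5 2 3)
  after f: (1 4 3)(2 5)
  after r: (2 4)(3 5)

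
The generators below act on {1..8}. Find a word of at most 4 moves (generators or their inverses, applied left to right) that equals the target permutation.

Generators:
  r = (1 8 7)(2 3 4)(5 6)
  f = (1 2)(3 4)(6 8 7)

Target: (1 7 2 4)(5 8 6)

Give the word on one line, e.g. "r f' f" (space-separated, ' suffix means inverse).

  after r: (1 8 7)(2 3 4)(5 6)
  after f: (1 7 2 4)(5 8 6)

r f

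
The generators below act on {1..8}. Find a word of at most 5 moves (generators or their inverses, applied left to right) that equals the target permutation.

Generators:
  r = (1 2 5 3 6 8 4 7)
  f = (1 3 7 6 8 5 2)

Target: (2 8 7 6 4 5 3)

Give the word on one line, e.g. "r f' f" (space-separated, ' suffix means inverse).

  after r': (1 7 4 8 6 3 5 2)
  after f: (1 6 7 4 5)(2 3)
  after r': (1 3)(2 5 7 8 6 4)
  after f': (2 8 7 6 4 5 3)

r' f r' f'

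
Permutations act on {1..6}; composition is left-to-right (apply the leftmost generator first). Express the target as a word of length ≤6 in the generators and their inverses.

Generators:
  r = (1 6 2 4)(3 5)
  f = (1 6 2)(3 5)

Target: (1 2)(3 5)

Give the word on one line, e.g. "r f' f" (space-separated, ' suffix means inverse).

  after f': (1 2 6)(3 5)
  after r': (1 6 4 2)
  after r': (2 4 6)(3 5)
  after f: (1 6)(2 4)
  after r: (1 2)(3 5)

f' r' r' f r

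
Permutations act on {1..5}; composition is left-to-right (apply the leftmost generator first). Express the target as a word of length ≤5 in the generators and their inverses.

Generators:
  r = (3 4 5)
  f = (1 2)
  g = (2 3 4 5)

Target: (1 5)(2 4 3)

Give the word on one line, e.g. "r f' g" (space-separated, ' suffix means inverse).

g r' f g'

  after g: (2 3 4 5)
  after r': (2 5)
  after f: (1 2 5)
  after g': (1 5)(2 4 3)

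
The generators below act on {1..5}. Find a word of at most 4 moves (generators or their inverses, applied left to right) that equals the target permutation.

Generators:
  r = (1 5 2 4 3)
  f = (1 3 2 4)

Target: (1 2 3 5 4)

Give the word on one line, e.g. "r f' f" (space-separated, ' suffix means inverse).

f' r f

  after f': (1 4 2 3)
  after r: (1 3 5 2)
  after f: (1 2 3 5 4)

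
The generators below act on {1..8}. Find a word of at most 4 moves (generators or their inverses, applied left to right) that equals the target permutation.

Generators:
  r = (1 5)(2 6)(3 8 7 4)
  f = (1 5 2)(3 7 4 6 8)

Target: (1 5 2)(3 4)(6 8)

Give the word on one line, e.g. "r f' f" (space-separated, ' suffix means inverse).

  after r: (1 5)(2 6)(3 8 7 4)
  after r: (3 7)(4 8)
  after f: (1 5 2)(3 4)(6 8)

r r f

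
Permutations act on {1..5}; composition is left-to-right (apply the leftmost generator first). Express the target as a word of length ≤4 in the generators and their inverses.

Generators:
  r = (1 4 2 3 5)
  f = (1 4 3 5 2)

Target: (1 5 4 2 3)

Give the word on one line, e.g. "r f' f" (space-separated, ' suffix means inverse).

  after f: (1 4 3 5 2)
  after f: (1 3 2 4 5)
  after f: (1 5 4 2 3)

f f f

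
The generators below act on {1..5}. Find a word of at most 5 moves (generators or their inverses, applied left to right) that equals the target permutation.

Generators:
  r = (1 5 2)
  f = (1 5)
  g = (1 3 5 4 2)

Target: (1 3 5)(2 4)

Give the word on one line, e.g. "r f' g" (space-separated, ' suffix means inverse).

f r' g

  after f: (1 5)
  after r': (2 5)
  after g: (1 3 5)(2 4)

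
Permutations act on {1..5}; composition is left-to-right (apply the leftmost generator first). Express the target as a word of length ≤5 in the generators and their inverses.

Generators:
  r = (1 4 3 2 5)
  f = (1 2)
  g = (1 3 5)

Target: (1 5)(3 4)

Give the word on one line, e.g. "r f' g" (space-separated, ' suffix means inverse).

f r' g f'

  after f: (1 2)
  after r': (1 3 4)(2 5)
  after g: (1 5 2)(3 4)
  after f': (1 5)(3 4)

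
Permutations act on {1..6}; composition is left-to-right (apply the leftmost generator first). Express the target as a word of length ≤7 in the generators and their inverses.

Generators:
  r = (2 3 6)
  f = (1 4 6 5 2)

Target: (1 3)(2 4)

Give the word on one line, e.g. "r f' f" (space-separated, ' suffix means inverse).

f r r f r'

  after f: (1 4 6 5 2)
  after r: (1 4 2)(3 6 5)
  after r: (1 4 3 2)(5 6)
  after f: (1 6 2 4 3)
  after r': (1 3)(2 4)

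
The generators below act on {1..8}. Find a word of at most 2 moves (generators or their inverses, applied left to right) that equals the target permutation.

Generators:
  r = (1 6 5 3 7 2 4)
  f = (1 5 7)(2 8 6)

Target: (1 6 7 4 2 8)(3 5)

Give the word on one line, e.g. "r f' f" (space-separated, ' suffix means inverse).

  after f: (1 5 7)(2 8 6)
  after r': (1 6 7 4 2 8)(3 5)

f r'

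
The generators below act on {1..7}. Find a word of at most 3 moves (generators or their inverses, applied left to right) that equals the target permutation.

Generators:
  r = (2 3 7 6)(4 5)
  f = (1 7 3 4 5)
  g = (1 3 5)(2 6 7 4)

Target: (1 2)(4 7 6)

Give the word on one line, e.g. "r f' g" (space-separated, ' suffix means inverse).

  after f: (1 7 3 4 5)
  after r: (1 6 2 3 5)
  after g': (1 2)(4 7 6)

f r g'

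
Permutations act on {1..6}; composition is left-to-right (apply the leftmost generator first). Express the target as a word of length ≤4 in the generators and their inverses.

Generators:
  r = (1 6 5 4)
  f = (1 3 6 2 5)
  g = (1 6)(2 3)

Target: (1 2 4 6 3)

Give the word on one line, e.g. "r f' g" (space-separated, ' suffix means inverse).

g' f r r

  after g': (1 6)(2 3)
  after f: (1 2 6 3 5)
  after r: (1 2 5 6 3 4)
  after r: (1 2 4 6 3)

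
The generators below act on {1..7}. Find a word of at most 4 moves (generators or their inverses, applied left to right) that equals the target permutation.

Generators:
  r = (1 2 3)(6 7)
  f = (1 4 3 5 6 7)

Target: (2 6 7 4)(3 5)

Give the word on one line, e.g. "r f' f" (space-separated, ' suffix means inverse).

f' r f f

  after f': (1 7 6 5 3 4)
  after r: (1 6 5)(2 3 4)
  after f: (1 7)(2 5 4)
  after f: (2 6 7 4)(3 5)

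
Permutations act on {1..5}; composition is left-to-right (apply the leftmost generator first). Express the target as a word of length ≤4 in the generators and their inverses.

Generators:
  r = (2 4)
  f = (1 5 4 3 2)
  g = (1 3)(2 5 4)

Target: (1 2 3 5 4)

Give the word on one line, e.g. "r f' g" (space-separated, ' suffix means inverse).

  after f: (1 5 4 3 2)
  after g: (1 4)(2 3 5)
  after r: (1 2 3 5 4)

f g r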